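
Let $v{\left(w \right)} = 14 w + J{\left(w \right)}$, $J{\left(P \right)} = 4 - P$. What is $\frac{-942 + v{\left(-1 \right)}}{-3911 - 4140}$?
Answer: $\frac{951}{8051} \approx 0.11812$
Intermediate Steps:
$v{\left(w \right)} = 4 + 13 w$ ($v{\left(w \right)} = 14 w - \left(-4 + w\right) = 4 + 13 w$)
$\frac{-942 + v{\left(-1 \right)}}{-3911 - 4140} = \frac{-942 + \left(4 + 13 \left(-1\right)\right)}{-3911 - 4140} = \frac{-942 + \left(4 - 13\right)}{-8051} = \left(-942 - 9\right) \left(- \frac{1}{8051}\right) = \left(-951\right) \left(- \frac{1}{8051}\right) = \frac{951}{8051}$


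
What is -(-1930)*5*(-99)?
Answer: -955350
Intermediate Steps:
-(-1930)*5*(-99) = -193*(-50)*(-99) = 9650*(-99) = -955350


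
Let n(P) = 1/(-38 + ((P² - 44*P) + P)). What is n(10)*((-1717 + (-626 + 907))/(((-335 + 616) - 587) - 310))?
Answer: -359/56672 ≈ -0.0063347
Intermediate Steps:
n(P) = 1/(-38 + P² - 43*P) (n(P) = 1/(-38 + (P² - 43*P)) = 1/(-38 + P² - 43*P))
n(10)*((-1717 + (-626 + 907))/(((-335 + 616) - 587) - 310)) = ((-1717 + (-626 + 907))/(((-335 + 616) - 587) - 310))/(-38 + 10² - 43*10) = ((-1717 + 281)/((281 - 587) - 310))/(-38 + 100 - 430) = (-1436/(-306 - 310))/(-368) = -(-359)/(92*(-616)) = -(-359)*(-1)/(92*616) = -1/368*359/154 = -359/56672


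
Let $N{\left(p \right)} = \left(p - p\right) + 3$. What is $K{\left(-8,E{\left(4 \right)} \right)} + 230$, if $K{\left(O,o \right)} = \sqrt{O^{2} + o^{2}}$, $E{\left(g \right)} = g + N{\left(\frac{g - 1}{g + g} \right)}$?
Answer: $230 + \sqrt{113} \approx 240.63$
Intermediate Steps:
$N{\left(p \right)} = 3$ ($N{\left(p \right)} = 0 + 3 = 3$)
$E{\left(g \right)} = 3 + g$ ($E{\left(g \right)} = g + 3 = 3 + g$)
$K{\left(-8,E{\left(4 \right)} \right)} + 230 = \sqrt{\left(-8\right)^{2} + \left(3 + 4\right)^{2}} + 230 = \sqrt{64 + 7^{2}} + 230 = \sqrt{64 + 49} + 230 = \sqrt{113} + 230 = 230 + \sqrt{113}$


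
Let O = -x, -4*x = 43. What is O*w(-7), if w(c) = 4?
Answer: 43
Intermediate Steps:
x = -43/4 (x = -1/4*43 = -43/4 ≈ -10.750)
O = 43/4 (O = -1*(-43/4) = 43/4 ≈ 10.750)
O*w(-7) = (43/4)*4 = 43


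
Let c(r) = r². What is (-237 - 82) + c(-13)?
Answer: -150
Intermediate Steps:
(-237 - 82) + c(-13) = (-237 - 82) + (-13)² = -319 + 169 = -150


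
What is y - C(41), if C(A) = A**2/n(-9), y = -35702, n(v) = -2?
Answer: -69723/2 ≈ -34862.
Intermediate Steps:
C(A) = -A**2/2 (C(A) = A**2/(-2) = -A**2/2)
y - C(41) = -35702 - (-1)*41**2/2 = -35702 - (-1)*1681/2 = -35702 - 1*(-1681/2) = -35702 + 1681/2 = -69723/2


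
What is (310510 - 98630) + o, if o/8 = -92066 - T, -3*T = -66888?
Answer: -703016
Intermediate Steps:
T = 22296 (T = -⅓*(-66888) = 22296)
o = -914896 (o = 8*(-92066 - 1*22296) = 8*(-92066 - 22296) = 8*(-114362) = -914896)
(310510 - 98630) + o = (310510 - 98630) - 914896 = 211880 - 914896 = -703016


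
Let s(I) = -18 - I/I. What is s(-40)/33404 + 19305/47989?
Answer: 643952429/1603024556 ≈ 0.40171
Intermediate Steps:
s(I) = -19 (s(I) = -18 - 1*1 = -18 - 1 = -19)
s(-40)/33404 + 19305/47989 = -19/33404 + 19305/47989 = 643952429/1603024556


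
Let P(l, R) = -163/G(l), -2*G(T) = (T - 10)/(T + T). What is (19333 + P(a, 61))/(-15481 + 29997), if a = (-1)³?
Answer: 213315/159676 ≈ 1.3359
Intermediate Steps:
a = -1
G(T) = -(-10 + T)/(4*T) (G(T) = -(T - 10)/(2*(T + T)) = -(-10 + T)/(2*(2*T)) = -(-10 + T)*1/(2*T)/2 = -(-10 + T)/(4*T))
P(l, R) = -652*l/(10 - l) (P(l, R) = -163*4*l/(10 - l) = -652*l/(10 - l))
(19333 + P(a, 61))/(-15481 + 29997) = (19333 + 652*(-1)/(-10 - 1))/(-15481 + 29997) = (19333 + 652*(-1)/(-11))/14516 = (19333 + 652*(-1)*(-1/11))*(1/14516) = (19333 + 652/11)*(1/14516) = (213315/11)*(1/14516) = 213315/159676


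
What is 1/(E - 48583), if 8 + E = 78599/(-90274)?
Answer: -90274/4386582533 ≈ -2.0580e-5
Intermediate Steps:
E = -800791/90274 (E = -8 + 78599/(-90274) = -8 + 78599*(-1/90274) = -8 - 78599/90274 = -800791/90274 ≈ -8.8707)
1/(E - 48583) = 1/(-800791/90274 - 48583) = 1/(-4386582533/90274) = -90274/4386582533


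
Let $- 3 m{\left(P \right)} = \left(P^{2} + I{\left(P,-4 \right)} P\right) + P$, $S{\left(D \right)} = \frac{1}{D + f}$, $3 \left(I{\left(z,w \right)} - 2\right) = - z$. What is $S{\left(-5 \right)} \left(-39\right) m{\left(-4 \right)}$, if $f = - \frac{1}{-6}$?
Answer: $\frac{104}{29} \approx 3.5862$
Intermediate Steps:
$f = \frac{1}{6}$ ($f = \left(-1\right) \left(- \frac{1}{6}\right) = \frac{1}{6} \approx 0.16667$)
$I{\left(z,w \right)} = 2 - \frac{z}{3}$ ($I{\left(z,w \right)} = 2 + \frac{\left(-1\right) z}{3} = 2 - \frac{z}{3}$)
$S{\left(D \right)} = \frac{1}{\frac{1}{6} + D}$ ($S{\left(D \right)} = \frac{1}{D + \frac{1}{6}} = \frac{1}{\frac{1}{6} + D}$)
$m{\left(P \right)} = - \frac{P}{3} - \frac{P^{2}}{3} - \frac{P \left(2 - \frac{P}{3}\right)}{3}$ ($m{\left(P \right)} = - \frac{\left(P^{2} + \left(2 - \frac{P}{3}\right) P\right) + P}{3} = - \frac{\left(P^{2} + P \left(2 - \frac{P}{3}\right)\right) + P}{3} = - \frac{P + P^{2} + P \left(2 - \frac{P}{3}\right)}{3} = - \frac{P}{3} - \frac{P^{2}}{3} - \frac{P \left(2 - \frac{P}{3}\right)}{3}$)
$S{\left(-5 \right)} \left(-39\right) m{\left(-4 \right)} = \frac{6}{1 + 6 \left(-5\right)} \left(-39\right) \left(\left(- \frac{1}{9}\right) \left(-4\right) \left(9 + 2 \left(-4\right)\right)\right) = \frac{6}{1 - 30} \left(-39\right) \left(\left(- \frac{1}{9}\right) \left(-4\right) \left(9 - 8\right)\right) = \frac{6}{-29} \left(-39\right) \left(\left(- \frac{1}{9}\right) \left(-4\right) 1\right) = 6 \left(- \frac{1}{29}\right) \left(-39\right) \frac{4}{9} = \left(- \frac{6}{29}\right) \left(-39\right) \frac{4}{9} = \frac{234}{29} \cdot \frac{4}{9} = \frac{104}{29}$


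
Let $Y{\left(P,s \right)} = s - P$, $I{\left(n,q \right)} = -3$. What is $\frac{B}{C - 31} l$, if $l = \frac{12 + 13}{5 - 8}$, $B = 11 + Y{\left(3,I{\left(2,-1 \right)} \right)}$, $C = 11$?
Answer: $\frac{25}{12} \approx 2.0833$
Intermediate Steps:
$B = 5$ ($B = 11 - 6 = 5$)
$l = - \frac{25}{3}$ ($l = \frac{25}{-3} = 25 \left(- \frac{1}{3}\right) = - \frac{25}{3} \approx -8.3333$)
$\frac{B}{C - 31} l = \frac{5}{11 - 31} \left(- \frac{25}{3}\right) = \frac{5}{-20} \left(- \frac{25}{3}\right) = 5 \left(- \frac{1}{20}\right) \left(- \frac{25}{3}\right) = \left(- \frac{1}{4}\right) \left(- \frac{25}{3}\right) = \frac{25}{12}$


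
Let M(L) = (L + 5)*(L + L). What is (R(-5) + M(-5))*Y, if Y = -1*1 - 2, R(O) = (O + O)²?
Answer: -300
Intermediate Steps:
M(L) = 2*L*(5 + L) (M(L) = (5 + L)*(2*L) = 2*L*(5 + L))
R(O) = 4*O² (R(O) = (2*O)² = 4*O²)
Y = -3 (Y = -1 - 2 = -3)
(R(-5) + M(-5))*Y = (4*(-5)² + 2*(-5)*(5 - 5))*(-3) = (4*25 + 2*(-5)*0)*(-3) = (100 + 0)*(-3) = 100*(-3) = -300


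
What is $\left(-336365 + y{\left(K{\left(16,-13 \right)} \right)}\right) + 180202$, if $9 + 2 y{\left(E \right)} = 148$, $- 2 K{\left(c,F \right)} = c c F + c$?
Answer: $- \frac{312187}{2} \approx -1.5609 \cdot 10^{5}$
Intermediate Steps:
$K{\left(c,F \right)} = - \frac{c}{2} - \frac{F c^{2}}{2}$ ($K{\left(c,F \right)} = - \frac{c c F + c}{2} = - \frac{c^{2} F + c}{2} = - \frac{F c^{2} + c}{2} = - \frac{c + F c^{2}}{2} = - \frac{c}{2} - \frac{F c^{2}}{2}$)
$y{\left(E \right)} = \frac{139}{2}$ ($y{\left(E \right)} = - \frac{9}{2} + \frac{1}{2} \cdot 148 = - \frac{9}{2} + 74 = \frac{139}{2}$)
$\left(-336365 + y{\left(K{\left(16,-13 \right)} \right)}\right) + 180202 = \left(-336365 + \frac{139}{2}\right) + 180202 = - \frac{672591}{2} + 180202 = - \frac{312187}{2}$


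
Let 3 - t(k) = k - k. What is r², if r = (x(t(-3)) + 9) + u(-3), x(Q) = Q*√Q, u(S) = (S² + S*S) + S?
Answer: 603 + 144*√3 ≈ 852.42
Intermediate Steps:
t(k) = 3 (t(k) = 3 - (k - k) = 3 - 1*0 = 3 + 0 = 3)
u(S) = S + 2*S² (u(S) = (S² + S²) + S = 2*S² + S = S + 2*S²)
x(Q) = Q^(3/2)
r = 24 + 3*√3 (r = (3^(3/2) + 9) - 3*(1 + 2*(-3)) = (3*√3 + 9) - 3*(1 - 6) = (9 + 3*√3) - 3*(-5) = (9 + 3*√3) + 15 = 24 + 3*√3 ≈ 29.196)
r² = (24 + 3*√3)²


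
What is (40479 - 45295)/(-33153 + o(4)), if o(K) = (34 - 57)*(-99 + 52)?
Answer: 602/4009 ≈ 0.15016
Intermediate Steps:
o(K) = 1081 (o(K) = -23*(-47) = 1081)
(40479 - 45295)/(-33153 + o(4)) = (40479 - 45295)/(-33153 + 1081) = -4816/(-32072) = -4816*(-1/32072) = 602/4009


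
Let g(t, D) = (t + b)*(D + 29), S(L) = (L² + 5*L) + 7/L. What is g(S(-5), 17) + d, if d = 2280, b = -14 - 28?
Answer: 1418/5 ≈ 283.60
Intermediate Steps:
b = -42
S(L) = L² + 5*L + 7/L
g(t, D) = (-42 + t)*(29 + D) (g(t, D) = (t - 42)*(D + 29) = (-42 + t)*(29 + D))
g(S(-5), 17) + d = (-1218 - 42*17 + 29*((7 + (-5)²*(5 - 5))/(-5)) + 17*((7 + (-5)²*(5 - 5))/(-5))) + 2280 = (-1218 - 714 + 29*(-(7 + 25*0)/5) + 17*(-(7 + 25*0)/5)) + 2280 = (-1218 - 714 + 29*(-(7 + 0)/5) + 17*(-(7 + 0)/5)) + 2280 = (-1218 - 714 + 29*(-⅕*7) + 17*(-⅕*7)) + 2280 = (-1218 - 714 + 29*(-7/5) + 17*(-7/5)) + 2280 = (-1218 - 714 - 203/5 - 119/5) + 2280 = -9982/5 + 2280 = 1418/5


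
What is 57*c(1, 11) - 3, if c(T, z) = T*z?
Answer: 624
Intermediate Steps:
57*c(1, 11) - 3 = 57*(1*11) - 3 = 57*11 - 3 = 627 - 3 = 624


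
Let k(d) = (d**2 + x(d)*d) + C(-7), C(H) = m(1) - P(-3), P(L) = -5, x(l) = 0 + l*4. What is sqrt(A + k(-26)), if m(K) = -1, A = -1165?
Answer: sqrt(2219) ≈ 47.106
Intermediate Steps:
x(l) = 4*l (x(l) = 0 + 4*l = 4*l)
C(H) = 4 (C(H) = -1 - 1*(-5) = -1 + 5 = 4)
k(d) = 4 + 5*d**2 (k(d) = (d**2 + (4*d)*d) + 4 = (d**2 + 4*d**2) + 4 = 5*d**2 + 4 = 4 + 5*d**2)
sqrt(A + k(-26)) = sqrt(-1165 + (4 + 5*(-26)**2)) = sqrt(-1165 + (4 + 5*676)) = sqrt(-1165 + (4 + 3380)) = sqrt(-1165 + 3384) = sqrt(2219)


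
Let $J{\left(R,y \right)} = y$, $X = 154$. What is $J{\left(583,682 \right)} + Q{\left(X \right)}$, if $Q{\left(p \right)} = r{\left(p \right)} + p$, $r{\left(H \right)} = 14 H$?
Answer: $2992$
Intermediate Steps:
$Q{\left(p \right)} = 15 p$ ($Q{\left(p \right)} = 14 p + p = 15 p$)
$J{\left(583,682 \right)} + Q{\left(X \right)} = 682 + 15 \cdot 154 = 682 + 2310 = 2992$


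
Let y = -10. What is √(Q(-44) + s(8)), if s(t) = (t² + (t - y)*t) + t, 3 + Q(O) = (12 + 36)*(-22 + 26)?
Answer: 9*√5 ≈ 20.125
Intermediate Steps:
Q(O) = 189 (Q(O) = -3 + (12 + 36)*(-22 + 26) = -3 + 48*4 = -3 + 192 = 189)
s(t) = t + t² + t*(10 + t) (s(t) = (t² + (t - 1*(-10))*t) + t = (t² + (t + 10)*t) + t = (t² + (10 + t)*t) + t = (t² + t*(10 + t)) + t = t + t² + t*(10 + t))
√(Q(-44) + s(8)) = √(189 + 8*(11 + 2*8)) = √(189 + 8*(11 + 16)) = √(189 + 8*27) = √(189 + 216) = √405 = 9*√5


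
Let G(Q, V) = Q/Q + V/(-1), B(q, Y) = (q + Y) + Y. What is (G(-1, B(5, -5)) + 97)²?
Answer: 10609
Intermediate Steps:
B(q, Y) = q + 2*Y (B(q, Y) = (Y + q) + Y = q + 2*Y)
G(Q, V) = 1 - V (G(Q, V) = 1 + V*(-1) = 1 - V)
(G(-1, B(5, -5)) + 97)² = ((1 - (5 + 2*(-5))) + 97)² = ((1 - (5 - 10)) + 97)² = ((1 - 1*(-5)) + 97)² = ((1 + 5) + 97)² = (6 + 97)² = 103² = 10609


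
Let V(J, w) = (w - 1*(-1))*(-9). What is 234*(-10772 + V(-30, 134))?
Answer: -2804958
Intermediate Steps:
V(J, w) = -9 - 9*w (V(J, w) = (w + 1)*(-9) = (1 + w)*(-9) = -9 - 9*w)
234*(-10772 + V(-30, 134)) = 234*(-10772 + (-9 - 9*134)) = 234*(-10772 + (-9 - 1206)) = 234*(-10772 - 1215) = 234*(-11987) = -2804958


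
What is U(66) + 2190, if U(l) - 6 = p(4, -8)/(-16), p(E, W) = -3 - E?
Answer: 35143/16 ≈ 2196.4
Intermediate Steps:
U(l) = 103/16 (U(l) = 6 + (-3 - 1*4)/(-16) = 6 + (-3 - 4)*(-1/16) = 6 - 7*(-1/16) = 6 + 7/16 = 103/16)
U(66) + 2190 = 103/16 + 2190 = 35143/16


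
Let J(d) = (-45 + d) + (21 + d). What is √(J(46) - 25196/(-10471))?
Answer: 2*√1929868126/10471 ≈ 8.3908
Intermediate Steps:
J(d) = -24 + 2*d
√(J(46) - 25196/(-10471)) = √((-24 + 2*46) - 25196/(-10471)) = √((-24 + 92) - 25196*(-1/10471)) = √(68 + 25196/10471) = √(737224/10471) = 2*√1929868126/10471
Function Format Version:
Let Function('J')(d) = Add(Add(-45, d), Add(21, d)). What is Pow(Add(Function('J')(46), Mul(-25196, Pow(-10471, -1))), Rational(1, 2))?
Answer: Mul(Rational(2, 10471), Pow(1929868126, Rational(1, 2))) ≈ 8.3908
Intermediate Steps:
Function('J')(d) = Add(-24, Mul(2, d))
Pow(Add(Function('J')(46), Mul(-25196, Pow(-10471, -1))), Rational(1, 2)) = Pow(Add(Add(-24, Mul(2, 46)), Mul(-25196, Pow(-10471, -1))), Rational(1, 2)) = Pow(Add(Add(-24, 92), Mul(-25196, Rational(-1, 10471))), Rational(1, 2)) = Pow(Add(68, Rational(25196, 10471)), Rational(1, 2)) = Pow(Rational(737224, 10471), Rational(1, 2)) = Mul(Rational(2, 10471), Pow(1929868126, Rational(1, 2)))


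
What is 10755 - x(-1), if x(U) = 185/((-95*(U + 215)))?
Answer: 43729867/4066 ≈ 10755.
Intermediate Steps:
x(U) = 185/(-20425 - 95*U) (x(U) = 185/((-95*(215 + U))) = 185/(-20425 - 95*U))
10755 - x(-1) = 10755 - (-37)/(4085 + 19*(-1)) = 10755 - (-37)/(4085 - 19) = 10755 - (-37)/4066 = 10755 - 1*(-37/4066) = 10755 + 37/4066 = 43729867/4066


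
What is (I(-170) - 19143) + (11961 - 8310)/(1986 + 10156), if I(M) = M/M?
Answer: -232418513/12142 ≈ -19142.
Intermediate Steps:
I(M) = 1
(I(-170) - 19143) + (11961 - 8310)/(1986 + 10156) = (1 - 19143) + (11961 - 8310)/(1986 + 10156) = -19142 + 3651/12142 = -232418513/12142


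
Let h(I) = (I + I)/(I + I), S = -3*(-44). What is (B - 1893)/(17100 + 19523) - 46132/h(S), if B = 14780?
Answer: -1689479349/36623 ≈ -46132.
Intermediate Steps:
S = 132
h(I) = 1 (h(I) = (2*I)/((2*I)) = (2*I)*(1/(2*I)) = 1)
(B - 1893)/(17100 + 19523) - 46132/h(S) = (14780 - 1893)/(17100 + 19523) - 46132/1 = 12887/36623 - 46132*1 = 12887*(1/36623) - 46132 = 12887/36623 - 46132 = -1689479349/36623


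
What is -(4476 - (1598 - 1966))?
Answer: -4844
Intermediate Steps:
-(4476 - (1598 - 1966)) = -(4476 - 1*(-368)) = -(4476 + 368) = -1*4844 = -4844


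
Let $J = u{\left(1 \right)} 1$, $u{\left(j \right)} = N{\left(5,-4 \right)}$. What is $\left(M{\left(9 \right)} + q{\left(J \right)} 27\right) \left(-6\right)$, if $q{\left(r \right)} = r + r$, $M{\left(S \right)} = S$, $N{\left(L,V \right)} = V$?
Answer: $1242$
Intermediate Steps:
$u{\left(j \right)} = -4$
$J = -4$ ($J = \left(-4\right) 1 = -4$)
$q{\left(r \right)} = 2 r$
$\left(M{\left(9 \right)} + q{\left(J \right)} 27\right) \left(-6\right) = \left(9 + 2 \left(-4\right) 27\right) \left(-6\right) = \left(9 - 216\right) \left(-6\right) = \left(-207\right) \left(-6\right) = 1242$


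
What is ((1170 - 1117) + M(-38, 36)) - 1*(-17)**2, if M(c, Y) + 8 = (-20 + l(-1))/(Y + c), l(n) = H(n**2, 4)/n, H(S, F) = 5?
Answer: -463/2 ≈ -231.50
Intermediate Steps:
l(n) = 5/n
M(c, Y) = -8 - 25/(Y + c) (M(c, Y) = -8 + (-20 + 5/(-1))/(Y + c) = -8 + (-20 + 5*(-1))/(Y + c) = -8 + (-20 - 5)/(Y + c) = -8 - 25/(Y + c))
((1170 - 1117) + M(-38, 36)) - 1*(-17)**2 = ((1170 - 1117) + (-25 - 8*36 - 8*(-38))/(36 - 38)) - 1*(-17)**2 = (53 + (-25 - 288 + 304)/(-2)) - 1*289 = (53 - 1/2*(-9)) - 289 = (53 + 9/2) - 289 = 115/2 - 289 = -463/2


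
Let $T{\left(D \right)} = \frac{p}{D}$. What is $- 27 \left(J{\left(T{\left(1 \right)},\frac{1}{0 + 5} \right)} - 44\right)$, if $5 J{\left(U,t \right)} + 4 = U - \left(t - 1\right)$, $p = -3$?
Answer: $\frac{30537}{25} \approx 1221.5$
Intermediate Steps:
$T{\left(D \right)} = - \frac{3}{D}$
$J{\left(U,t \right)} = - \frac{3}{5} - \frac{t}{5} + \frac{U}{5}$ ($J{\left(U,t \right)} = - \frac{4}{5} + \frac{U - \left(t - 1\right)}{5} = - \frac{4}{5} + \frac{U - \left(-1 + t\right)}{5} = - \frac{4}{5} + \frac{1 + U - t}{5} = - \frac{4}{5} + \left(\frac{1}{5} - \frac{t}{5} + \frac{U}{5}\right) = - \frac{3}{5} - \frac{t}{5} + \frac{U}{5}$)
$- 27 \left(J{\left(T{\left(1 \right)},\frac{1}{0 + 5} \right)} - 44\right) = - 27 \left(\left(- \frac{3}{5} - \frac{1}{5 \left(0 + 5\right)} + \frac{\left(-3\right) 1^{-1}}{5}\right) - 44\right) = - 27 \left(\left(- \frac{3}{5} - \frac{1}{5 \cdot 5} + \frac{\left(-3\right) 1}{5}\right) - 44\right) = - 27 \left(\left(- \frac{3}{5} - \frac{1}{25} + \frac{1}{5} \left(-3\right)\right) - 44\right) = - 27 \left(\left(- \frac{3}{5} - \frac{1}{25} - \frac{3}{5}\right) - 44\right) = - 27 \left(- \frac{31}{25} - 44\right) = \left(-27\right) \left(- \frac{1131}{25}\right) = \frac{30537}{25}$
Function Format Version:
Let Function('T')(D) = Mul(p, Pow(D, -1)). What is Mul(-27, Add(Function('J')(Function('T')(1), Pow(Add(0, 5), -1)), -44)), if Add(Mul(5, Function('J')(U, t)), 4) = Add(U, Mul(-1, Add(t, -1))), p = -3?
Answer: Rational(30537, 25) ≈ 1221.5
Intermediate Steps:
Function('T')(D) = Mul(-3, Pow(D, -1))
Function('J')(U, t) = Add(Rational(-3, 5), Mul(Rational(-1, 5), t), Mul(Rational(1, 5), U)) (Function('J')(U, t) = Add(Rational(-4, 5), Mul(Rational(1, 5), Add(U, Mul(-1, Add(t, -1))))) = Add(Rational(-4, 5), Mul(Rational(1, 5), Add(U, Mul(-1, Add(-1, t))))) = Add(Rational(-4, 5), Mul(Rational(1, 5), Add(U, Add(1, Mul(-1, t))))) = Add(Rational(-4, 5), Mul(Rational(1, 5), Add(1, U, Mul(-1, t)))) = Add(Rational(-4, 5), Add(Rational(1, 5), Mul(Rational(-1, 5), t), Mul(Rational(1, 5), U))) = Add(Rational(-3, 5), Mul(Rational(-1, 5), t), Mul(Rational(1, 5), U)))
Mul(-27, Add(Function('J')(Function('T')(1), Pow(Add(0, 5), -1)), -44)) = Mul(-27, Add(Add(Rational(-3, 5), Mul(Rational(-1, 5), Pow(Add(0, 5), -1)), Mul(Rational(1, 5), Mul(-3, Pow(1, -1)))), -44)) = Mul(-27, Add(Add(Rational(-3, 5), Mul(Rational(-1, 5), Pow(5, -1)), Mul(Rational(1, 5), Mul(-3, 1))), -44)) = Mul(-27, Add(Add(Rational(-3, 5), Mul(Rational(-1, 5), Rational(1, 5)), Mul(Rational(1, 5), -3)), -44)) = Mul(-27, Add(Add(Rational(-3, 5), Rational(-1, 25), Rational(-3, 5)), -44)) = Mul(-27, Add(Rational(-31, 25), -44)) = Mul(-27, Rational(-1131, 25)) = Rational(30537, 25)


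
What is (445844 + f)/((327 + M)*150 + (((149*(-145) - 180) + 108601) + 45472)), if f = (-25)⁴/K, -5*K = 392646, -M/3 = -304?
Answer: 175056910099/124915613148 ≈ 1.4014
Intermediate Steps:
M = 912 (M = -3*(-304) = 912)
K = -392646/5 (K = -⅕*392646 = -392646/5 ≈ -78529.)
f = -1953125/392646 (f = (-25)⁴/(-392646/5) = 390625*(-5/392646) = -1953125/392646 ≈ -4.9743)
(445844 + f)/((327 + M)*150 + (((149*(-145) - 180) + 108601) + 45472)) = (445844 - 1953125/392646)/((327 + 912)*150 + (((149*(-145) - 180) + 108601) + 45472)) = 175056910099/(392646*(1239*150 + (((-21605 - 180) + 108601) + 45472))) = 175056910099/(392646*(185850 + ((-21785 + 108601) + 45472))) = 175056910099/(392646*(185850 + (86816 + 45472))) = 175056910099/(392646*(185850 + 132288)) = (175056910099/392646)/318138 = (175056910099/392646)*(1/318138) = 175056910099/124915613148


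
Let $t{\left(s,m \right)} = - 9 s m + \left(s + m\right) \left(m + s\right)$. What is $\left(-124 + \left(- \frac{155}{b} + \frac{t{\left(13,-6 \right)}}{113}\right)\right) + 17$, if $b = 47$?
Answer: $- \frac{550495}{5311} \approx -103.65$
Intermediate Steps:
$t{\left(s,m \right)} = \left(m + s\right)^{2} - 9 m s$ ($t{\left(s,m \right)} = - 9 m s + \left(m + s\right) \left(m + s\right) = - 9 m s + \left(m + s\right)^{2} = \left(m + s\right)^{2} - 9 m s$)
$\left(-124 + \left(- \frac{155}{b} + \frac{t{\left(13,-6 \right)}}{113}\right)\right) + 17 = \left(-124 - \left(\frac{155}{47} - \frac{\left(-6 + 13\right)^{2} - \left(-54\right) 13}{113}\right)\right) + 17 = \left(-124 - \left(\frac{155}{47} - \left(7^{2} + 702\right) \frac{1}{113}\right)\right) + 17 = \left(-124 - \left(\frac{155}{47} - \left(49 + 702\right) \frac{1}{113}\right)\right) + 17 = \left(-124 + \left(- \frac{155}{47} + 751 \cdot \frac{1}{113}\right)\right) + 17 = \left(-124 + \left(- \frac{155}{47} + \frac{751}{113}\right)\right) + 17 = \left(-124 + \frac{17782}{5311}\right) + 17 = - \frac{640782}{5311} + 17 = - \frac{550495}{5311}$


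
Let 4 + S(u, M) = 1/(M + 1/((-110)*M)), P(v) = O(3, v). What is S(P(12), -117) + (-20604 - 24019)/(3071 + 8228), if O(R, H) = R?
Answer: -135393880321/17013909911 ≈ -7.9578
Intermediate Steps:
P(v) = 3
S(u, M) = -4 + 1/(M - 1/(110*M)) (S(u, M) = -4 + 1/(M + 1/((-110)*M)) = -4 + 1/(M - 1/(110*M)))
S(P(12), -117) + (-20604 - 24019)/(3071 + 8228) = 2*(2 - 220*(-117)**2 + 55*(-117))/(-1 + 110*(-117)**2) + (-20604 - 24019)/(3071 + 8228) = 2*(2 - 220*13689 - 6435)/(-1 + 110*13689) - 44623/11299 = 2*(2 - 3011580 - 6435)/(-1 + 1505790) - 44623*1/11299 = 2*(-3018013)/1505789 - 44623/11299 = 2*(1/1505789)*(-3018013) - 44623/11299 = -6036026/1505789 - 44623/11299 = -135393880321/17013909911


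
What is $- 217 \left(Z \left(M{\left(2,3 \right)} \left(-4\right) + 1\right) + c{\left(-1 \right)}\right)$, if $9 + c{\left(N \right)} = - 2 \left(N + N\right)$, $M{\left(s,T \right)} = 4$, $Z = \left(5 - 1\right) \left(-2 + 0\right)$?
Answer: $-24955$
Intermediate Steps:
$Z = -8$ ($Z = 4 \left(-2\right) = -8$)
$c{\left(N \right)} = -9 - 4 N$ ($c{\left(N \right)} = -9 - 2 \left(N + N\right) = -9 - 2 \cdot 2 N = -9 - 4 N$)
$- 217 \left(Z \left(M{\left(2,3 \right)} \left(-4\right) + 1\right) + c{\left(-1 \right)}\right) = - 217 \left(- 8 \left(4 \left(-4\right) + 1\right) - 5\right) = - 217 \left(- 8 \left(-16 + 1\right) + \left(-9 + 4\right)\right) = - 217 \left(\left(-8\right) \left(-15\right) - 5\right) = - 217 \left(120 - 5\right) = \left(-217\right) 115 = -24955$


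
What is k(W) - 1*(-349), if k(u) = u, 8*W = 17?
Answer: 2809/8 ≈ 351.13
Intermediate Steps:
W = 17/8 (W = (⅛)*17 = 17/8 ≈ 2.1250)
k(W) - 1*(-349) = 17/8 - 1*(-349) = 17/8 + 349 = 2809/8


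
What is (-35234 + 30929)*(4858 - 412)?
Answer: -19140030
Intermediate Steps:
(-35234 + 30929)*(4858 - 412) = -4305*4446 = -19140030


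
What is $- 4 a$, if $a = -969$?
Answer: $3876$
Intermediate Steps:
$- 4 a = \left(-4\right) \left(-969\right) = 3876$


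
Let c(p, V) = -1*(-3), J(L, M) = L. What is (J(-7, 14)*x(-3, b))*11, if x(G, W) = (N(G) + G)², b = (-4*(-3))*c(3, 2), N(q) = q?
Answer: -2772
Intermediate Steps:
c(p, V) = 3
b = 36 (b = -4*(-3)*3 = 12*3 = 36)
x(G, W) = 4*G² (x(G, W) = (G + G)² = (2*G)² = 4*G²)
(J(-7, 14)*x(-3, b))*11 = -28*(-3)²*11 = -28*9*11 = -7*36*11 = -252*11 = -2772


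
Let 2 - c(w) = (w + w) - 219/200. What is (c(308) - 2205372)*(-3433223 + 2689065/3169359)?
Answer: 66676589404788034016/8803775 ≈ 7.5736e+12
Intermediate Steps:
c(w) = 619/200 - 2*w (c(w) = 2 - ((w + w) - 219/200) = 2 - (2*w - 219*1/200) = 2 - (2*w - 219/200) = 2 - (-219/200 + 2*w) = 2 + (219/200 - 2*w) = 619/200 - 2*w)
(c(308) - 2205372)*(-3433223 + 2689065/3169359) = ((619/200 - 2*308) - 2205372)*(-3433223 + 2689065/3169359) = ((619/200 - 616) - 2205372)*(-3433223 + 2689065*(1/3169359)) = (-122581/200 - 2205372)*(-3433223 + 298785/352151) = -441196981/200*(-1209012613888/352151) = 66676589404788034016/8803775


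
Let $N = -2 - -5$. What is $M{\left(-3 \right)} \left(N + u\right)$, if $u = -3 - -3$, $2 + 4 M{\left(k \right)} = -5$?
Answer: $- \frac{21}{4} \approx -5.25$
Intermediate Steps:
$M{\left(k \right)} = - \frac{7}{4}$ ($M{\left(k \right)} = - \frac{1}{2} + \frac{1}{4} \left(-5\right) = - \frac{1}{2} - \frac{5}{4} = - \frac{7}{4}$)
$u = 0$ ($u = -3 + 3 = 0$)
$N = 3$ ($N = -2 + 5 = 3$)
$M{\left(-3 \right)} \left(N + u\right) = - \frac{7 \left(3 + 0\right)}{4} = \left(- \frac{7}{4}\right) 3 = - \frac{21}{4}$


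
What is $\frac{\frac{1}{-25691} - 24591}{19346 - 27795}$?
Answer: $\frac{631767382}{217063259} \approx 2.9105$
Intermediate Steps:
$\frac{\frac{1}{-25691} - 24591}{19346 - 27795} = \frac{- \frac{1}{25691} - 24591}{-8449} = \left(- \frac{631767382}{25691}\right) \left(- \frac{1}{8449}\right) = \frac{631767382}{217063259}$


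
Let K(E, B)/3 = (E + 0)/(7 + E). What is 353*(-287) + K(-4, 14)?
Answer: -101315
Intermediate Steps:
K(E, B) = 3*E/(7 + E) (K(E, B) = 3*((E + 0)/(7 + E)) = 3*(E/(7 + E)) = 3*E/(7 + E))
353*(-287) + K(-4, 14) = 353*(-287) + 3*(-4)/(7 - 4) = -101311 + 3*(-4)/3 = -101311 + 3*(-4)*(⅓) = -101311 - 4 = -101315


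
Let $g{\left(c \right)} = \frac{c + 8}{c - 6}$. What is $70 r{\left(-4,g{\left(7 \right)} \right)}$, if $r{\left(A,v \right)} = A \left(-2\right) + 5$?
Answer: $910$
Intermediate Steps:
$g{\left(c \right)} = \frac{8 + c}{-6 + c}$
$r{\left(A,v \right)} = 5 - 2 A$ ($r{\left(A,v \right)} = - 2 A + 5 = 5 - 2 A$)
$70 r{\left(-4,g{\left(7 \right)} \right)} = 70 \left(5 - -8\right) = 70 \left(5 + 8\right) = 70 \cdot 13 = 910$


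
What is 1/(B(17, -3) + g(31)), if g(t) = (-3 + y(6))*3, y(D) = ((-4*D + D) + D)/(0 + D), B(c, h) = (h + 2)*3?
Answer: -1/18 ≈ -0.055556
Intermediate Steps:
B(c, h) = 6 + 3*h (B(c, h) = (2 + h)*3 = 6 + 3*h)
y(D) = -2 (y(D) = (-3*D + D)/D = (-2*D)/D = -2)
g(t) = -15 (g(t) = (-3 - 2)*3 = -5*3 = -15)
1/(B(17, -3) + g(31)) = 1/((6 + 3*(-3)) - 15) = 1/((6 - 9) - 15) = 1/(-3 - 15) = 1/(-18) = -1/18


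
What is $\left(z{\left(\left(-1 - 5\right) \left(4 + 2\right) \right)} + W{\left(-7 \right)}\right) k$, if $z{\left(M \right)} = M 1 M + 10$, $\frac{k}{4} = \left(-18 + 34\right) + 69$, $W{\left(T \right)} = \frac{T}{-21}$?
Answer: $\frac{1332460}{3} \approx 4.4415 \cdot 10^{5}$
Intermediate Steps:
$W{\left(T \right)} = - \frac{T}{21}$ ($W{\left(T \right)} = T \left(- \frac{1}{21}\right) = - \frac{T}{21}$)
$k = 340$ ($k = 4 \left(\left(-18 + 34\right) + 69\right) = 4 \left(16 + 69\right) = 4 \cdot 85 = 340$)
$z{\left(M \right)} = 10 + M^{2}$ ($z{\left(M \right)} = M M + 10 = M^{2} + 10 = 10 + M^{2}$)
$\left(z{\left(\left(-1 - 5\right) \left(4 + 2\right) \right)} + W{\left(-7 \right)}\right) k = \left(\left(10 + \left(\left(-1 - 5\right) \left(4 + 2\right)\right)^{2}\right) - - \frac{1}{3}\right) 340 = \left(\left(10 + \left(\left(-6\right) 6\right)^{2}\right) + \frac{1}{3}\right) 340 = \left(\left(10 + \left(-36\right)^{2}\right) + \frac{1}{3}\right) 340 = \left(\left(10 + 1296\right) + \frac{1}{3}\right) 340 = \left(1306 + \frac{1}{3}\right) 340 = \frac{3919}{3} \cdot 340 = \frac{1332460}{3}$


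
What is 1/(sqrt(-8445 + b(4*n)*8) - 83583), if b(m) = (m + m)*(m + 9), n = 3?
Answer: -27861/2328707434 - I*sqrt(4413)/6986122302 ≈ -1.1964e-5 - 9.5089e-9*I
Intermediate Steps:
b(m) = 2*m*(9 + m) (b(m) = (2*m)*(9 + m) = 2*m*(9 + m))
1/(sqrt(-8445 + b(4*n)*8) - 83583) = 1/(sqrt(-8445 + (2*(4*3)*(9 + 4*3))*8) - 83583) = 1/(sqrt(-8445 + (2*12*(9 + 12))*8) - 83583) = 1/(sqrt(-8445 + (2*12*21)*8) - 83583) = 1/(sqrt(-8445 + 504*8) - 83583) = 1/(sqrt(-8445 + 4032) - 83583) = 1/(sqrt(-4413) - 83583) = 1/(I*sqrt(4413) - 83583) = 1/(-83583 + I*sqrt(4413))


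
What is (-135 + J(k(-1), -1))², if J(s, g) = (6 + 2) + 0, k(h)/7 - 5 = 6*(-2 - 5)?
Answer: 16129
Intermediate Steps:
k(h) = -259 (k(h) = 35 + 7*(6*(-2 - 5)) = 35 + 7*(6*(-7)) = 35 + 7*(-42) = 35 - 294 = -259)
J(s, g) = 8 (J(s, g) = 8 + 0 = 8)
(-135 + J(k(-1), -1))² = (-135 + 8)² = (-127)² = 16129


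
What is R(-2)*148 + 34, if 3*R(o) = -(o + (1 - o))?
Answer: -46/3 ≈ -15.333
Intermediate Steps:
R(o) = -⅓ (R(o) = (-(o + (1 - o)))/3 = (-1*1)/3 = (⅓)*(-1) = -⅓)
R(-2)*148 + 34 = -⅓*148 + 34 = -148/3 + 34 = -46/3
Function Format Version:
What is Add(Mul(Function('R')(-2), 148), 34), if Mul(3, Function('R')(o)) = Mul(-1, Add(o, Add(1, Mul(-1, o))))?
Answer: Rational(-46, 3) ≈ -15.333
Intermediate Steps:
Function('R')(o) = Rational(-1, 3) (Function('R')(o) = Mul(Rational(1, 3), Mul(-1, Add(o, Add(1, Mul(-1, o))))) = Mul(Rational(1, 3), Mul(-1, 1)) = Mul(Rational(1, 3), -1) = Rational(-1, 3))
Add(Mul(Function('R')(-2), 148), 34) = Add(Mul(Rational(-1, 3), 148), 34) = Add(Rational(-148, 3), 34) = Rational(-46, 3)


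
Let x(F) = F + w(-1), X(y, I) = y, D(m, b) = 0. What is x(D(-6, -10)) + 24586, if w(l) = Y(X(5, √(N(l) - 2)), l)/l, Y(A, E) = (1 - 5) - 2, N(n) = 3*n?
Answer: 24592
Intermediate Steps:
Y(A, E) = -6 (Y(A, E) = -4 - 2 = -6)
w(l) = -6/l
x(F) = 6 + F (x(F) = F - 6/(-1) = F - 6*(-1) = F + 6 = 6 + F)
x(D(-6, -10)) + 24586 = (6 + 0) + 24586 = 6 + 24586 = 24592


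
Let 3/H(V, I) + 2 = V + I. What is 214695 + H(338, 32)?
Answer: 79007763/368 ≈ 2.1470e+5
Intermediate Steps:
H(V, I) = 3/(-2 + I + V) (H(V, I) = 3/(-2 + (V + I)) = 3/(-2 + (I + V)) = 3/(-2 + I + V))
214695 + H(338, 32) = 214695 + 3/(-2 + 32 + 338) = 214695 + 3/368 = 79007763/368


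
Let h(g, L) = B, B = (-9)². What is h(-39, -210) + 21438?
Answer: 21519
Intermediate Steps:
B = 81
h(g, L) = 81
h(-39, -210) + 21438 = 81 + 21438 = 21519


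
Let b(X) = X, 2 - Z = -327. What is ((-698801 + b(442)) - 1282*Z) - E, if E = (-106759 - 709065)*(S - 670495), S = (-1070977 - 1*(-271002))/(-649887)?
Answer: -355492107027514679/649887 ≈ -5.4701e+11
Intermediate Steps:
Z = 329 (Z = 2 - 1*(-327) = 2 + 327 = 329)
S = 799975/649887 (S = (-1070977 + 271002)*(-1/649887) = -799975*(-1/649887) = 799975/649887 ≈ 1.2309)
E = 355491379065040160/649887 (E = (-106759 - 709065)*(799975/649887 - 670495) = -815824*(-435745184090/649887) = 355491379065040160/649887 ≈ 5.4700e+11)
((-698801 + b(442)) - 1282*Z) - E = ((-698801 + 442) - 1282*329) - 1*355491379065040160/649887 = (-698359 - 421778) - 355491379065040160/649887 = -1120137 - 355491379065040160/649887 = -355492107027514679/649887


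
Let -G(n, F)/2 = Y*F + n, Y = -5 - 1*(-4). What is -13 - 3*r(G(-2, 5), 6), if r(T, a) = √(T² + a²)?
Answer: -13 - 6*√58 ≈ -58.695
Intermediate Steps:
Y = -1 (Y = -5 + 4 = -1)
G(n, F) = -2*n + 2*F (G(n, F) = -2*(-F + n) = -2*(n - F) = -2*n + 2*F)
-13 - 3*r(G(-2, 5), 6) = -13 - 3*√((-2*(-2) + 2*5)² + 6²) = -13 - 3*√((4 + 10)² + 36) = -13 - 3*√(14² + 36) = -13 - 3*√(196 + 36) = -13 - 6*√58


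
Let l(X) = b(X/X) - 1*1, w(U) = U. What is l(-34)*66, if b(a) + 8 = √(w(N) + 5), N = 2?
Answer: -594 + 66*√7 ≈ -419.38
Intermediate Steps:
b(a) = -8 + √7 (b(a) = -8 + √(2 + 5) = -8 + √7)
l(X) = -9 + √7 (l(X) = (-8 + √7) - 1*1 = (-8 + √7) - 1 = -9 + √7)
l(-34)*66 = (-9 + √7)*66 = -594 + 66*√7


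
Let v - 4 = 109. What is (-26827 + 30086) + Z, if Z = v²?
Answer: 16028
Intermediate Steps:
v = 113 (v = 4 + 109 = 113)
Z = 12769 (Z = 113² = 12769)
(-26827 + 30086) + Z = (-26827 + 30086) + 12769 = 3259 + 12769 = 16028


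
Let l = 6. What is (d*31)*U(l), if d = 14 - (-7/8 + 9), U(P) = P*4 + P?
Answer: 21855/4 ≈ 5463.8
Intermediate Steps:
U(P) = 5*P (U(P) = 4*P + P = 5*P)
d = 47/8 (d = 14 - (-7*1/8 + 9) = 14 - (-7/8 + 9) = 14 - 1*65/8 = 14 - 65/8 = 47/8 ≈ 5.8750)
(d*31)*U(l) = ((47/8)*31)*(5*6) = (1457/8)*30 = 21855/4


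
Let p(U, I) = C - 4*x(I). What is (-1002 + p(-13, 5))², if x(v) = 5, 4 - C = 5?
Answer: 1046529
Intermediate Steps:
C = -1 (C = 4 - 1*5 = 4 - 5 = -1)
p(U, I) = -21 (p(U, I) = -1 - 4*5 = -1 - 20 = -21)
(-1002 + p(-13, 5))² = (-1002 - 21)² = (-1023)² = 1046529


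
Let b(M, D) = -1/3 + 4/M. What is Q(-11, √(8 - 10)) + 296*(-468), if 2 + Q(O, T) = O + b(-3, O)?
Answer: -415628/3 ≈ -1.3854e+5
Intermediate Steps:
b(M, D) = -⅓ + 4/M (b(M, D) = -1*⅓ + 4/M = -⅓ + 4/M)
Q(O, T) = -11/3 + O (Q(O, T) = -2 + (O + (⅓)*(12 - 1*(-3))/(-3)) = -2 + (O + (⅓)*(-⅓)*(12 + 3)) = -2 + (O + (⅓)*(-⅓)*15) = -2 + (O - 5/3) = -2 + (-5/3 + O) = -11/3 + O)
Q(-11, √(8 - 10)) + 296*(-468) = (-11/3 - 11) + 296*(-468) = -44/3 - 138528 = -415628/3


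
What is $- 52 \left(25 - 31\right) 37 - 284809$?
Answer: $-273265$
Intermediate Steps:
$- 52 \left(25 - 31\right) 37 - 284809 = \left(-52\right) \left(-6\right) 37 - 284809 = 312 \cdot 37 - 284809 = 11544 - 284809 = -273265$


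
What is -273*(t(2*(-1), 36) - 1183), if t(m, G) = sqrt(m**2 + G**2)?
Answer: 322959 - 2730*sqrt(13) ≈ 3.1312e+5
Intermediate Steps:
t(m, G) = sqrt(G**2 + m**2)
-273*(t(2*(-1), 36) - 1183) = -273*(sqrt(36**2 + (2*(-1))**2) - 1183) = -273*(sqrt(1296 + (-2)**2) - 1183) = -273*(sqrt(1296 + 4) - 1183) = -273*(sqrt(1300) - 1183) = -273*(10*sqrt(13) - 1183) = -273*(-1183 + 10*sqrt(13)) = 322959 - 2730*sqrt(13)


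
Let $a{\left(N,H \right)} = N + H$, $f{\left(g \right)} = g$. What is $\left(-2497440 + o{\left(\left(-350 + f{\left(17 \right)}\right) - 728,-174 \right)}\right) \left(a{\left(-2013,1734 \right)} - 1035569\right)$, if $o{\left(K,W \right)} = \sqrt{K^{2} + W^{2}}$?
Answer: $2586968229120 - 1035848 \sqrt{1155997} \approx 2.5859 \cdot 10^{12}$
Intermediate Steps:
$a{\left(N,H \right)} = H + N$
$\left(-2497440 + o{\left(\left(-350 + f{\left(17 \right)}\right) - 728,-174 \right)}\right) \left(a{\left(-2013,1734 \right)} - 1035569\right) = \left(-2497440 + \sqrt{\left(\left(-350 + 17\right) - 728\right)^{2} + \left(-174\right)^{2}}\right) \left(\left(1734 - 2013\right) - 1035569\right) = \left(-2497440 + \sqrt{\left(-333 - 728\right)^{2} + 30276}\right) \left(-279 - 1035569\right) = \left(-2497440 + \sqrt{\left(-1061\right)^{2} + 30276}\right) \left(-1035848\right) = \left(-2497440 + \sqrt{1125721 + 30276}\right) \left(-1035848\right) = \left(-2497440 + \sqrt{1155997}\right) \left(-1035848\right) = 2586968229120 - 1035848 \sqrt{1155997}$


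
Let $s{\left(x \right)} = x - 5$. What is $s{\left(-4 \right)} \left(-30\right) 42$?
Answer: $11340$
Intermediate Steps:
$s{\left(x \right)} = -5 + x$ ($s{\left(x \right)} = x - 5 = -5 + x$)
$s{\left(-4 \right)} \left(-30\right) 42 = \left(-5 - 4\right) \left(-30\right) 42 = \left(-9\right) \left(-30\right) 42 = 270 \cdot 42 = 11340$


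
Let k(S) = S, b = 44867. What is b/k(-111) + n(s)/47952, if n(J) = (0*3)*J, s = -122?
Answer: -44867/111 ≈ -404.21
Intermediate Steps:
n(J) = 0 (n(J) = 0*J = 0)
b/k(-111) + n(s)/47952 = 44867/(-111) + 0/47952 = 44867*(-1/111) + 0*(1/47952) = -44867/111 + 0 = -44867/111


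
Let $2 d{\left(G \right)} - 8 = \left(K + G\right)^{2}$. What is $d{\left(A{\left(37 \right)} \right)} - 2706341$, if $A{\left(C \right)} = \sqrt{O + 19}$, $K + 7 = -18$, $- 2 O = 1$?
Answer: $-2706337 + \frac{\left(50 - \sqrt{74}\right)^{2}}{8} \approx -2.7061 \cdot 10^{6}$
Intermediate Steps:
$O = - \frac{1}{2}$ ($O = \left(- \frac{1}{2}\right) 1 = - \frac{1}{2} \approx -0.5$)
$K = -25$ ($K = -7 - 18 = -25$)
$A{\left(C \right)} = \frac{\sqrt{74}}{2}$ ($A{\left(C \right)} = \sqrt{- \frac{1}{2} + 19} = \sqrt{\frac{37}{2}} = \frac{\sqrt{74}}{2}$)
$d{\left(G \right)} = 4 + \frac{\left(-25 + G\right)^{2}}{2}$
$d{\left(A{\left(37 \right)} \right)} - 2706341 = \left(4 + \frac{\left(-25 + \frac{\sqrt{74}}{2}\right)^{2}}{2}\right) - 2706341 = -2706337 + \frac{\left(-25 + \frac{\sqrt{74}}{2}\right)^{2}}{2}$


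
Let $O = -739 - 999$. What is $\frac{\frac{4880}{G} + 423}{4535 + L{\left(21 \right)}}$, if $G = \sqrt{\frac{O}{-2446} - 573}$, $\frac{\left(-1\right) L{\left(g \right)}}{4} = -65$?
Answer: $\frac{423}{4795} - \frac{488 i \sqrt{855989930}}{335606845} \approx 0.088217 - 0.042543 i$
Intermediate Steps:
$O = -1738$ ($O = -739 - 999 = -1738$)
$L{\left(g \right)} = 260$ ($L{\left(g \right)} = \left(-4\right) \left(-65\right) = 260$)
$G = \frac{i \sqrt{855989930}}{1223}$ ($G = \sqrt{- \frac{1738}{-2446} - 573} = \sqrt{\left(-1738\right) \left(- \frac{1}{2446}\right) - 573} = \sqrt{\frac{869}{1223} - 573} = \sqrt{- \frac{699910}{1223}} = \frac{i \sqrt{855989930}}{1223} \approx 23.923 i$)
$\frac{\frac{4880}{G} + 423}{4535 + L{\left(21 \right)}} = \frac{\frac{4880}{\frac{1}{1223} i \sqrt{855989930}} + 423}{4535 + 260} = \frac{4880 \left(- \frac{i \sqrt{855989930}}{699910}\right) + 423}{4795} = \left(- \frac{488 i \sqrt{855989930}}{69991} + 423\right) \frac{1}{4795} = \left(423 - \frac{488 i \sqrt{855989930}}{69991}\right) \frac{1}{4795} = \frac{423}{4795} - \frac{488 i \sqrt{855989930}}{335606845}$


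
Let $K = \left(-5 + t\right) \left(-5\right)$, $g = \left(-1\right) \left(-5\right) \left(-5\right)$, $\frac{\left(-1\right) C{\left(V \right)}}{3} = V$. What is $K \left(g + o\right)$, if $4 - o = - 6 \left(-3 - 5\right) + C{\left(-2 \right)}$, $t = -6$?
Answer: $-4125$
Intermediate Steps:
$C{\left(V \right)} = - 3 V$
$o = -50$ ($o = 4 - \left(- 6 \left(-3 - 5\right) - -6\right) = 4 - \left(- 6 \left(-3 - 5\right) + 6\right) = 4 - \left(\left(-6\right) \left(-8\right) + 6\right) = 4 - \left(48 + 6\right) = 4 - 54 = -50$)
$g = -25$ ($g = 5 \left(-5\right) = -25$)
$K = 55$ ($K = \left(-5 - 6\right) \left(-5\right) = \left(-11\right) \left(-5\right) = 55$)
$K \left(g + o\right) = 55 \left(-25 - 50\right) = 55 \left(-75\right) = -4125$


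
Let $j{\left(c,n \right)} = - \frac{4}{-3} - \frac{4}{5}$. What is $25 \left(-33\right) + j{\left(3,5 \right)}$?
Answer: $- \frac{12367}{15} \approx -824.47$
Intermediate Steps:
$j{\left(c,n \right)} = \frac{8}{15}$ ($j{\left(c,n \right)} = \left(-4\right) \left(- \frac{1}{3}\right) - \frac{4}{5} = \frac{4}{3} - \frac{4}{5} = \frac{8}{15}$)
$25 \left(-33\right) + j{\left(3,5 \right)} = 25 \left(-33\right) + \frac{8}{15} = -825 + \frac{8}{15} = - \frac{12367}{15}$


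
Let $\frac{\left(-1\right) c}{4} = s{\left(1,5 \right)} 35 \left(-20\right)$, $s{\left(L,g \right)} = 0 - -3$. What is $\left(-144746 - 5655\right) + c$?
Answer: $-142001$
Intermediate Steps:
$s{\left(L,g \right)} = 3$ ($s{\left(L,g \right)} = 0 + 3 = 3$)
$c = 8400$ ($c = - 4 \cdot 3 \cdot 35 \left(-20\right) = - 4 \cdot 105 \left(-20\right) = \left(-4\right) \left(-2100\right) = 8400$)
$\left(-144746 - 5655\right) + c = \left(-144746 - 5655\right) + 8400 = -150401 + 8400 = -142001$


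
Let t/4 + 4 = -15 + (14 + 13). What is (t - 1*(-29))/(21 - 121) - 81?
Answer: -8161/100 ≈ -81.610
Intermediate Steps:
t = 32 (t = -16 + 4*(-15 + (14 + 13)) = -16 + 4*(-15 + 27) = -16 + 4*12 = -16 + 48 = 32)
(t - 1*(-29))/(21 - 121) - 81 = (32 - 1*(-29))/(21 - 121) - 81 = (32 + 29)/(-100) - 81 = 61*(-1/100) - 81 = -61/100 - 81 = -8161/100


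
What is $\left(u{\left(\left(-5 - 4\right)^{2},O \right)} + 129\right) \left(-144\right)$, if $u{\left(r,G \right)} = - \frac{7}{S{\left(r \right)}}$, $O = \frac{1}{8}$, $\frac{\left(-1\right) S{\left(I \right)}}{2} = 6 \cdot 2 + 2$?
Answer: $-18612$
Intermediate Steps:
$S{\left(I \right)} = -28$ ($S{\left(I \right)} = - 2 \left(6 \cdot 2 + 2\right) = - 2 \left(12 + 2\right) = \left(-2\right) 14 = -28$)
$O = \frac{1}{8} \approx 0.125$
$u{\left(r,G \right)} = \frac{1}{4}$ ($u{\left(r,G \right)} = - \frac{7}{-28} = \left(-7\right) \left(- \frac{1}{28}\right) = \frac{1}{4}$)
$\left(u{\left(\left(-5 - 4\right)^{2},O \right)} + 129\right) \left(-144\right) = \left(\frac{1}{4} + 129\right) \left(-144\right) = \frac{517}{4} \left(-144\right) = -18612$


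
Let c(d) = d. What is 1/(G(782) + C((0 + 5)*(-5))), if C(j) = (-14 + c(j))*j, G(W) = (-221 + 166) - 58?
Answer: 1/862 ≈ 0.0011601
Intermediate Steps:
G(W) = -113 (G(W) = -55 - 58 = -113)
C(j) = j*(-14 + j) (C(j) = (-14 + j)*j = j*(-14 + j))
1/(G(782) + C((0 + 5)*(-5))) = 1/(-113 + ((0 + 5)*(-5))*(-14 + (0 + 5)*(-5))) = 1/(-113 + (5*(-5))*(-14 + 5*(-5))) = 1/(-113 - 25*(-14 - 25)) = 1/(-113 - 25*(-39)) = 1/(-113 + 975) = 1/862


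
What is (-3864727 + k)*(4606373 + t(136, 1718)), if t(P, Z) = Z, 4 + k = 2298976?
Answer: -7215141523705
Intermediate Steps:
k = 2298972 (k = -4 + 2298976 = 2298972)
(-3864727 + k)*(4606373 + t(136, 1718)) = (-3864727 + 2298972)*(4606373 + 1718) = -1565755*4608091 = -7215141523705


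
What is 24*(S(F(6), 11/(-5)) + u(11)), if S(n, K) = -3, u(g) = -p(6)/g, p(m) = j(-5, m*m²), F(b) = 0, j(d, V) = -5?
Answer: -672/11 ≈ -61.091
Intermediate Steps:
p(m) = -5
u(g) = 5/g (u(g) = -(-5)/g = 5/g)
24*(S(F(6), 11/(-5)) + u(11)) = 24*(-3 + 5/11) = 24*(-28/11) = -672/11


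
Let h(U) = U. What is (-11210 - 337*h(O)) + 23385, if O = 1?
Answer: 11838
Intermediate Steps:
(-11210 - 337*h(O)) + 23385 = (-11210 - 337*1) + 23385 = (-11210 - 337) + 23385 = -11547 + 23385 = 11838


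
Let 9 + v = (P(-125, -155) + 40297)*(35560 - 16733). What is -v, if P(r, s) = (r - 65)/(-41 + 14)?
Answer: -20487710600/27 ≈ -7.5880e+8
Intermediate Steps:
P(r, s) = 65/27 - r/27 (P(r, s) = (-65 + r)/(-27) = (-65 + r)*(-1/27) = 65/27 - r/27)
v = 20487710600/27 (v = -9 + ((65/27 - 1/27*(-125)) + 40297)*(35560 - 16733) = -9 + ((65/27 + 125/27) + 40297)*18827 = -9 + (190/27 + 40297)*18827 = -9 + (1088209/27)*18827 = -9 + 20487710843/27 = 20487710600/27 ≈ 7.5880e+8)
-v = -1*20487710600/27 = -20487710600/27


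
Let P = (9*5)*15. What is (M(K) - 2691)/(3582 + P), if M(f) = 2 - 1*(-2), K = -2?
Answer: -2687/4257 ≈ -0.63120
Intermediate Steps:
P = 675 (P = 45*15 = 675)
M(f) = 4 (M(f) = 2 + 2 = 4)
(M(K) - 2691)/(3582 + P) = (4 - 2691)/(3582 + 675) = -2687/4257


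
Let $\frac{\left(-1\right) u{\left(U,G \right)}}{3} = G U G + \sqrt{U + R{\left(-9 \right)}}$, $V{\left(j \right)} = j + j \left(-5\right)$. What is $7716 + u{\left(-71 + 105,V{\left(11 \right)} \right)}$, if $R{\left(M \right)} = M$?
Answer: $-189771$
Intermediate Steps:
$V{\left(j \right)} = - 4 j$ ($V{\left(j \right)} = j - 5 j = - 4 j$)
$u{\left(U,G \right)} = - 3 \sqrt{-9 + U} - 3 U G^{2}$ ($u{\left(U,G \right)} = - 3 \left(G U G + \sqrt{U - 9}\right) = - 3 \left(U G^{2} + \sqrt{-9 + U}\right) = - 3 \left(\sqrt{-9 + U} + U G^{2}\right) = - 3 \sqrt{-9 + U} - 3 U G^{2}$)
$7716 + u{\left(-71 + 105,V{\left(11 \right)} \right)} = 7716 - \left(3 \sqrt{-9 + \left(-71 + 105\right)} + 3 \left(-71 + 105\right) \left(\left(-4\right) 11\right)^{2}\right) = 7716 - \left(197472 + 3 \sqrt{-9 + 34}\right) = 7716 - \left(15 + 197472\right) = 7716 - 197487 = -189771$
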